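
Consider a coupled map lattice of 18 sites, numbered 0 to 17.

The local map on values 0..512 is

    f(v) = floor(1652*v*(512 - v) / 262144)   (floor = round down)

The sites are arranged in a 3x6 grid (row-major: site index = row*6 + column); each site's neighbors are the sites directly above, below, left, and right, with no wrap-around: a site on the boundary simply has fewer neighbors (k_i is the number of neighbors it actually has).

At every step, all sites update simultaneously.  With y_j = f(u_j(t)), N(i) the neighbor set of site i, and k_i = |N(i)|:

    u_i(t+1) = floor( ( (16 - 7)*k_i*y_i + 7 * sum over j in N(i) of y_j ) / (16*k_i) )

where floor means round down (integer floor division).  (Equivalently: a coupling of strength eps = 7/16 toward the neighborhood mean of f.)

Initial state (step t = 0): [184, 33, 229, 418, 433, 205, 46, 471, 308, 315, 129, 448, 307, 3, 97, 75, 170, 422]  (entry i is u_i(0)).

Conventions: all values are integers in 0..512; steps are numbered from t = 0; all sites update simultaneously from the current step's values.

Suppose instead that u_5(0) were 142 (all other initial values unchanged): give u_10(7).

Simulating step by step:
t=0: [184, 33, 229, 418, 433, 142, 46, 471, 308, 315, 129, 448, 307, 3, 97, 75, 170, 422]
t=1: [264, 188, 337, 286, 250, 272, 206, 137, 350, 346, 300, 229, 254, 117, 231, 263, 316, 253]
t=2: [402, 376, 375, 395, 409, 410, 390, 337, 360, 375, 396, 407, 382, 330, 384, 400, 397, 406]
t=3: [292, 322, 321, 296, 272, 264, 308, 355, 338, 313, 287, 271, 323, 357, 320, 292, 284, 274]
t=4: [397, 382, 385, 399, 409, 411, 388, 361, 373, 393, 405, 410, 378, 359, 381, 400, 407, 409]
t=5: [295, 312, 307, 286, 268, 262, 308, 333, 321, 292, 272, 264, 321, 336, 315, 286, 270, 265]
t=6: [399, 392, 395, 405, 411, 412, 391, 380, 388, 403, 410, 411, 384, 377, 389, 404, 410, 411]
t=7: [289, 296, 290, 274, 262, 259, 300, 310, 299, 276, 263, 261, 309, 315, 300, 276, 264, 261]

Answer: u_10(7) = 263
Key observation: This trace re-runs the system from the modified initial state.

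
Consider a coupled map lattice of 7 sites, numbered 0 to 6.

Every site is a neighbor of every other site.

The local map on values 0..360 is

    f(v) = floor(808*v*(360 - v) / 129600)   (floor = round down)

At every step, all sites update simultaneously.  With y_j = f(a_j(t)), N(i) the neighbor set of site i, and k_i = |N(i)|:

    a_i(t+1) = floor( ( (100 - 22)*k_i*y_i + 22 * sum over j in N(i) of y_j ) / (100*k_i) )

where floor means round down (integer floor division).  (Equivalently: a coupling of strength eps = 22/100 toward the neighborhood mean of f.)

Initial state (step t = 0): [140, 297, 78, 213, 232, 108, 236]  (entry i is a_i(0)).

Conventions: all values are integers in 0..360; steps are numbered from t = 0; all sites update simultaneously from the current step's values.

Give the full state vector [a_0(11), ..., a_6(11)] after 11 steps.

Answer: [199, 199, 199, 199, 199, 199, 199]

Derivation:
t=0: [140, 297, 78, 213, 232, 108, 236]
t=1: [185, 129, 144, 188, 180, 168, 178]
t=2: [200, 188, 194, 200, 200, 200, 200]
t=3: [199, 200, 199, 199, 199, 199, 199]
t=4: [199, 199, 199, 199, 199, 199, 199]
t=5: [199, 199, 199, 199, 199, 199, 199]
t=6: [199, 199, 199, 199, 199, 199, 199]
t=7: [199, 199, 199, 199, 199, 199, 199]
t=8: [199, 199, 199, 199, 199, 199, 199]
t=9: [199, 199, 199, 199, 199, 199, 199]
t=10: [199, 199, 199, 199, 199, 199, 199]
t=11: [199, 199, 199, 199, 199, 199, 199]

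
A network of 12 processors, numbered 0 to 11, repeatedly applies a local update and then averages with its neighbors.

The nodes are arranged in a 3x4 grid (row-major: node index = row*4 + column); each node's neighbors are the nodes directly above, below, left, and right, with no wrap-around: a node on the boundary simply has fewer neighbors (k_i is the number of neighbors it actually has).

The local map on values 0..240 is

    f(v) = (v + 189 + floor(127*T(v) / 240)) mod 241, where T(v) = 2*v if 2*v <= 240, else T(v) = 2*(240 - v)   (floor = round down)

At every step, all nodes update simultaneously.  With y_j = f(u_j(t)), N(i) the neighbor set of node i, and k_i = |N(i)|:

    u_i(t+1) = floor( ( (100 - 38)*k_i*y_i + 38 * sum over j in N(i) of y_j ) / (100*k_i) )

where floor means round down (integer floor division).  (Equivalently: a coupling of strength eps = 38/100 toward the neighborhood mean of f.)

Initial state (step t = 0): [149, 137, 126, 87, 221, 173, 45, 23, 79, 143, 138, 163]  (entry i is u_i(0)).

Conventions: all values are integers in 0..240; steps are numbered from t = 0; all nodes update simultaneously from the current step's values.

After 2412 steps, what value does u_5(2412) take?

Answer: u_5(2412) = 190
Key observation: The state at step 4, [190, 190, 190, 190, 190, 190, 190, 190, 190, 190, 190, 190], reappears at step 5: the system is in a cycle of period 1 from step 4 on.  Therefore the state at step 2412 equals the state at step 4 + ((2412 - 4) mod 1) = 4, which is [190, 190, 190, 190, 190, 190, 190, 190, 190, 190, 190, 190].

Derivation:
t=0: [149, 137, 126, 87, 221, 173, 45, 23, 79, 143, 138, 163]
t=1: [192, 193, 166, 160, 179, 176, 102, 191, 140, 182, 173, 200]
t=2: [190, 190, 187, 191, 191, 187, 169, 186, 192, 191, 186, 190]
t=3: [190, 190, 190, 190, 190, 190, 191, 190, 190, 190, 190, 190]
t=4: [190, 190, 190, 190, 190, 190, 190, 190, 190, 190, 190, 190]
t=5: [190, 190, 190, 190, 190, 190, 190, 190, 190, 190, 190, 190]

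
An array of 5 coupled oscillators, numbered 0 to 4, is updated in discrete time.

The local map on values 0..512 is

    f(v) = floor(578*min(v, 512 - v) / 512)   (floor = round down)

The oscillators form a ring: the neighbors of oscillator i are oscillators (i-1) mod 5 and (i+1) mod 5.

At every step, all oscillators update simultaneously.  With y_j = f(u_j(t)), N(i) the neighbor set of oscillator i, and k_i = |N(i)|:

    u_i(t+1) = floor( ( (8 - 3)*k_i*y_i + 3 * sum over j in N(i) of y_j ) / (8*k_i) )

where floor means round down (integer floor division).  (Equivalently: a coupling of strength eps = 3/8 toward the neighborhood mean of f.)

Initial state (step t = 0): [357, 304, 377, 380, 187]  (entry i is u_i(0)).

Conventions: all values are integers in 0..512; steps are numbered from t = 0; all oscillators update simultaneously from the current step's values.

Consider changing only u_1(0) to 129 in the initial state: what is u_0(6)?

Simulating step by step:
t=0: [357, 129, 377, 380, 187]
t=1: [175, 151, 150, 161, 192]
t=2: [195, 174, 171, 185, 205]
t=3: [217, 199, 196, 209, 224]
t=4: [241, 227, 224, 235, 247]
t=5: [270, 258, 255, 265, 274]
t=6: [274, 283, 285, 277, 270]

Answer: u_0(6) = 274
Key observation: This trace re-runs the system from the modified initial state.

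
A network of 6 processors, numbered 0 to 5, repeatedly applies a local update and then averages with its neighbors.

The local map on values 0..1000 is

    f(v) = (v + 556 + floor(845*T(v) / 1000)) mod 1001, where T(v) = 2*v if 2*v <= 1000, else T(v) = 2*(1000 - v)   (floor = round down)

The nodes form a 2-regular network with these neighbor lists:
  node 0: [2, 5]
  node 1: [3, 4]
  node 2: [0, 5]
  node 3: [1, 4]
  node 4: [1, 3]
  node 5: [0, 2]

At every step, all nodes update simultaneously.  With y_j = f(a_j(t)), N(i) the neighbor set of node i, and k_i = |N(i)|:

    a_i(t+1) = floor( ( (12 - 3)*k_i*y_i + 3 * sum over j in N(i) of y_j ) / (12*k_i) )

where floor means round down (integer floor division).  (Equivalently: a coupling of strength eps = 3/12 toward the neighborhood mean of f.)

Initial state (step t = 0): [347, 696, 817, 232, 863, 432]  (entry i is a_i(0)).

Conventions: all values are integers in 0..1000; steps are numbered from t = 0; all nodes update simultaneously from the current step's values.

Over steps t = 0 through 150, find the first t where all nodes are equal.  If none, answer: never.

Answer: never
Key observation: The state at step 14 reappears at step 16 — the system is in a cycle of period 2 from step 14 on.  No step 0..16 is synchronized, and the cycle repeats forever, so no step up to 150 (or ever) has all nodes equal.

Derivation:
t=0: [347, 696, 817, 232, 863, 432]  (not all equal)
t=1: [540, 676, 661, 310, 604, 683]  (not all equal)
t=2: [849, 735, 796, 491, 766, 787]  (not all equal)
t=3: [668, 751, 691, 837, 738, 695]  (not all equal)
t=4: [779, 719, 769, 682, 725, 767]  (not all equal)
t=5: [708, 750, 713, 767, 748, 713]  (not all equal)
t=6: [755, 725, 753, 718, 726, 753]  (not all equal)
t=7: [724, 744, 724, 747, 744, 724]  (not all equal)
t=8: [745, 730, 745, 729, 730, 745]  (not all equal)
t=9: [730, 741, 730, 741, 741, 730]  (not all equal)
t=10: [741, 733, 741, 733, 733, 741]  (not all equal)
t=11: [733, 739, 733, 739, 739, 733]  (not all equal)
t=12: [739, 735, 739, 735, 735, 739]  (not all equal)
t=13: [735, 737, 735, 737, 737, 735]  (not all equal)
t=14: [737, 736, 737, 736, 736, 737]  (not all equal)
t=15: [736, 737, 736, 737, 737, 736]  (not all equal)
t=16: [737, 736, 737, 736, 736, 737]  (not all equal)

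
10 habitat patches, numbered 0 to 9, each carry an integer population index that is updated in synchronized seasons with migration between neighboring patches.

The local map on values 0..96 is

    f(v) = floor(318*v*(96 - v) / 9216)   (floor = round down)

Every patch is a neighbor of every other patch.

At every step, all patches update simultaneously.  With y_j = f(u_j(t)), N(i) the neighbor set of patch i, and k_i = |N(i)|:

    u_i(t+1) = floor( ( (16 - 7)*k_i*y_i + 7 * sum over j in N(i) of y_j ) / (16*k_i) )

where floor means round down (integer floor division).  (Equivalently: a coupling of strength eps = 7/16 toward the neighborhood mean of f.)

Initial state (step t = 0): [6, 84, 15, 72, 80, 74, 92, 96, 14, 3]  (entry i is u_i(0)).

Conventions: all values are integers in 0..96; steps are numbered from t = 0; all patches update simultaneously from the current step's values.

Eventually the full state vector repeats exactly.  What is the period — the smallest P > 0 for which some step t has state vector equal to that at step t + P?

Simulating step by step:
t=0: [6, 84, 15, 72, 80, 74, 92, 96, 14, 3]
t=1: [24, 32, 36, 45, 37, 43, 21, 15, 35, 19]
t=2: [62, 67, 69, 72, 70, 71, 59, 52, 69, 57]
t=3: [69, 67, 65, 63, 64, 64, 71, 73, 65, 72]
t=4: [64, 66, 67, 68, 67, 67, 63, 61, 67, 62]
t=5: [69, 68, 67, 66, 67, 67, 69, 70, 67, 70]
t=6: [64, 65, 66, 66, 66, 66, 64, 63, 66, 63]
t=7: [69, 69, 68, 68, 68, 68, 69, 70, 68, 70]
t=8: [64, 64, 64, 64, 64, 64, 64, 63, 64, 63]
t=9: [70, 70, 70, 70, 70, 70, 70, 70, 70, 70]
t=10: [62, 62, 62, 62, 62, 62, 62, 62, 62, 62]
t=11: [72, 72, 72, 72, 72, 72, 72, 72, 72, 72]
t=12: [59, 59, 59, 59, 59, 59, 59, 59, 59, 59]
t=13: [75, 75, 75, 75, 75, 75, 75, 75, 75, 75]
t=14: [54, 54, 54, 54, 54, 54, 54, 54, 54, 54]
t=15: [78, 78, 78, 78, 78, 78, 78, 78, 78, 78]
t=16: [48, 48, 48, 48, 48, 48, 48, 48, 48, 48]
t=17: [79, 79, 79, 79, 79, 79, 79, 79, 79, 79]
t=18: [46, 46, 46, 46, 46, 46, 46, 46, 46, 46]
t=19: [79, 79, 79, 79, 79, 79, 79, 79, 79, 79]

Answer: 2
Key observation: The state at step 17, [79, 79, 79, 79, 79, 79, 79, 79, 79, 79], reappears at step 19 — and no state repeats earlier — so the cycle the system enters has period 2.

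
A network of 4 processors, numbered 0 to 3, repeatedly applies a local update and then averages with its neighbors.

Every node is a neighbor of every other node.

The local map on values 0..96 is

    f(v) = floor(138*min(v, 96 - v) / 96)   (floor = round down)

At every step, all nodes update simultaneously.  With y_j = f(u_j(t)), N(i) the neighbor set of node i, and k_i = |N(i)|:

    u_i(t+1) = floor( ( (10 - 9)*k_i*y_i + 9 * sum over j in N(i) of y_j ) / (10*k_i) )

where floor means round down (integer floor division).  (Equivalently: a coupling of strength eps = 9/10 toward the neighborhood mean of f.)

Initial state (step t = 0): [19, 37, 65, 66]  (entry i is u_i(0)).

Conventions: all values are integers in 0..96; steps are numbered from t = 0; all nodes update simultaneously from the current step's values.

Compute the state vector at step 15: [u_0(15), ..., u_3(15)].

Answer: [50, 50, 50, 50]

Derivation:
t=0: [19, 37, 65, 66]
t=1: [44, 39, 41, 41]
t=2: [57, 59, 58, 58]
t=3: [53, 54, 54, 54]
t=4: [60, 60, 60, 60]
t=5: [51, 51, 51, 51]
t=6: [64, 64, 64, 64]
t=7: [46, 46, 46, 46]
t=8: [66, 66, 66, 66]
t=9: [43, 43, 43, 43]
t=10: [61, 61, 61, 61]
t=11: [50, 50, 50, 50]
t=12: [66, 66, 66, 66]
t=13: [43, 43, 43, 43]
t=14: [61, 61, 61, 61]
t=15: [50, 50, 50, 50]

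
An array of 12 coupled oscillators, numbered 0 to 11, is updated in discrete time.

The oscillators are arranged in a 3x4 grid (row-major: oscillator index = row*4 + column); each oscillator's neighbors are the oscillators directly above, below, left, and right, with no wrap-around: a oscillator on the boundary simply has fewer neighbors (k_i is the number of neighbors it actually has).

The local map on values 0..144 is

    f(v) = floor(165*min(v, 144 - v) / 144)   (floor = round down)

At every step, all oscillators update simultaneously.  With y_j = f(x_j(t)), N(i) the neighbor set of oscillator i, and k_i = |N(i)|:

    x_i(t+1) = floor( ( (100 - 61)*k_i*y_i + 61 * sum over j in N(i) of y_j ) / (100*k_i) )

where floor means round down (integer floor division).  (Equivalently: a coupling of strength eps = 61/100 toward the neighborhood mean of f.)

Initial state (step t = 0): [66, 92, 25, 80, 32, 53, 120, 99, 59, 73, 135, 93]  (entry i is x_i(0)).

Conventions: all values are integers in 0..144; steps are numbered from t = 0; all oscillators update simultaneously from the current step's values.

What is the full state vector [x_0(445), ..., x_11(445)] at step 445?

Simulating step by step:
t=0: [66, 92, 25, 80, 32, 53, 120, 99, 59, 73, 135, 93]
t=1: [58, 56, 43, 52, 55, 54, 33, 52, 61, 59, 37, 41]
t=2: [64, 60, 51, 55, 64, 59, 46, 51, 66, 61, 46, 48]
t=3: [71, 66, 59, 59, 72, 66, 56, 57, 72, 66, 56, 55]
t=4: [79, 74, 68, 66, 80, 74, 66, 64, 79, 74, 66, 63]
t=5: [75, 78, 76, 75, 74, 78, 75, 73, 75, 77, 75, 73]
t=6: [78, 76, 77, 79, 78, 76, 78, 80, 78, 77, 78, 80]
t=7: [75, 76, 75, 74, 75, 76, 75, 73, 75, 75, 74, 73]
t=8: [78, 77, 78, 80, 78, 77, 79, 80, 79, 78, 79, 80]
t=9: [75, 75, 74, 73, 75, 75, 74, 73, 74, 74, 74, 73]
t=10: [79, 79, 80, 80, 79, 79, 80, 80, 79, 79, 80, 80]
t=11: [74, 73, 73, 73, 74, 73, 73, 73, 74, 73, 73, 73]
t=12: [80, 80, 81, 81, 80, 80, 81, 81, 80, 80, 81, 81]
t=13: [73, 72, 72, 72, 73, 72, 72, 72, 73, 72, 72, 72]
t=14: [81, 81, 82, 82, 81, 81, 82, 82, 81, 81, 82, 82]
t=15: [72, 71, 71, 71, 72, 71, 71, 71, 72, 71, 71, 71]
t=16: [81, 81, 81, 81, 81, 81, 81, 81, 81, 81, 81, 81]
t=17: [72, 72, 72, 72, 72, 72, 72, 72, 72, 72, 72, 72]
t=18: [82, 82, 82, 82, 82, 82, 82, 82, 82, 82, 82, 82]
t=19: [71, 71, 71, 71, 71, 71, 71, 71, 71, 71, 71, 71]
t=20: [81, 81, 81, 81, 81, 81, 81, 81, 81, 81, 81, 81]

Answer: [72, 72, 72, 72, 72, 72, 72, 72, 72, 72, 72, 72]
Key observation: The state at step 16, [81, 81, 81, 81, 81, 81, 81, 81, 81, 81, 81, 81], reappears at step 20: the system is in a cycle of period 4 from step 16 on.  Therefore the state at step 445 equals the state at step 16 + ((445 - 16) mod 4) = 17, which is [72, 72, 72, 72, 72, 72, 72, 72, 72, 72, 72, 72].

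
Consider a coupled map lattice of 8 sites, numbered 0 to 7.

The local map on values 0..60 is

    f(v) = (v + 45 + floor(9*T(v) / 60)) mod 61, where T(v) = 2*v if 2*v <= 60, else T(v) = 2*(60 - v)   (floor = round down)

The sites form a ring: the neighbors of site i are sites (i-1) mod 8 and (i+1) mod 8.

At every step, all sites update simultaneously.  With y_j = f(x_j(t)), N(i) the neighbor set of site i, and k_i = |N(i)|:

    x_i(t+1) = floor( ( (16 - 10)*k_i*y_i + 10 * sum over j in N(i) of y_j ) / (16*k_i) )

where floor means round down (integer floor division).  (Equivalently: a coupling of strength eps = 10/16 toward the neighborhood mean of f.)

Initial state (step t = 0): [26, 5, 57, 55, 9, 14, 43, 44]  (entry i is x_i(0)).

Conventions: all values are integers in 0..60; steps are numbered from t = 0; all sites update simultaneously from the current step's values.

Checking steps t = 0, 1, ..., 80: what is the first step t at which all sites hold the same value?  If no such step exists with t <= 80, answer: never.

Answer: 18
Key observation: Synchronization is absorbing here: once all sites are equal they stay equal, and step 18 is the first all-equal step.

Derivation:
t=0: [26, 5, 57, 55, 9, 14, 43, 44]  (not all equal)
t=1: [32, 37, 43, 45, 34, 28, 22, 27]  (not all equal)
t=2: [23, 27, 30, 30, 25, 19, 16, 18]  (not all equal)
t=3: [13, 18, 21, 20, 15, 9, 6, 7]  (not all equal)
t=4: [19, 6, 9, 8, 21, 38, 53, 36]  (not all equal)
t=5: [27, 39, 54, 41, 30, 26, 31, 24]  (not all equal)
t=6: [20, 29, 33, 30, 23, 20, 18, 18]  (not all equal)
t=7: [12, 18, 23, 20, 15, 10, 7, 7]  (not all equal)
t=8: [41, 25, 10, 8, 22, 39, 55, 55]  (not all equal)
t=9: [28, 33, 43, 42, 30, 27, 36, 36]  (not all equal)
t=10: [23, 25, 29, 28, 24, 22, 24, 24]  (not all equal)
t=11: [14, 16, 19, 18, 15, 13, 14, 14]  (not all equal)
t=12: [2, 4, 6, 6, 3, 1, 1, 2]  (not all equal)
t=13: [47, 49, 51, 50, 48, 46, 46, 46]  (not all equal)
t=14: [34, 35, 36, 36, 35, 34, 34, 34]  (not all equal)
t=15: [25, 26, 26, 26, 26, 25, 25, 25]  (not all equal)
t=16: [16, 16, 17, 17, 16, 16, 16, 16]  (not all equal)
t=17: [4, 4, 5, 5, 4, 4, 4, 4]  (not all equal)
t=18: [50, 50, 50, 50, 50, 50, 50, 50]  (all equal)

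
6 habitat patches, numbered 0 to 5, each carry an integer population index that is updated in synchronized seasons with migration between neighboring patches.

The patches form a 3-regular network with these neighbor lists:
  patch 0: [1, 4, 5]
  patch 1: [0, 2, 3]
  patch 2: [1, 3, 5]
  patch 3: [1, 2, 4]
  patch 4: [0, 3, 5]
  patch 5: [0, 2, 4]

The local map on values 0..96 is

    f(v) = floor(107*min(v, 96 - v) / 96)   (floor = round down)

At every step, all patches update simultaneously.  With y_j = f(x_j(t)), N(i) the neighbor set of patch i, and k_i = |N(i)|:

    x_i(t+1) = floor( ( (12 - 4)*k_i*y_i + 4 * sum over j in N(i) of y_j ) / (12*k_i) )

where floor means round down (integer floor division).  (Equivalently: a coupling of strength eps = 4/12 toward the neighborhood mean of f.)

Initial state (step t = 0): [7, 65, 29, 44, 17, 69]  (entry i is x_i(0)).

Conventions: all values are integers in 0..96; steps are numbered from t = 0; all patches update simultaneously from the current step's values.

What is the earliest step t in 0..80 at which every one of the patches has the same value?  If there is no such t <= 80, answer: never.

Answer: 10
Key observation: Synchronization is absorbing here: once all patches are equal they stay equal, and step 10 is the first all-equal step.

Derivation:
t=0: [7, 65, 29, 44, 17, 69]  (not all equal)
t=1: [13, 32, 33, 42, 21, 26]  (not all equal)
t=2: [18, 34, 36, 41, 25, 26]  (not all equal)
t=3: [23, 36, 38, 41, 28, 28]  (not all equal)
t=4: [28, 39, 40, 42, 31, 31]  (not all equal)
t=5: [33, 42, 43, 44, 35, 34]  (not all equal)
t=6: [37, 45, 46, 47, 39, 38]  (not all equal)
t=7: [42, 49, 50, 50, 43, 43]  (not all equal)
t=8: [46, 51, 50, 50, 47, 47]  (not all equal)
t=9: [51, 50, 51, 51, 51, 51]  (not all equal)
t=10: [50, 50, 50, 50, 50, 50]  (all equal)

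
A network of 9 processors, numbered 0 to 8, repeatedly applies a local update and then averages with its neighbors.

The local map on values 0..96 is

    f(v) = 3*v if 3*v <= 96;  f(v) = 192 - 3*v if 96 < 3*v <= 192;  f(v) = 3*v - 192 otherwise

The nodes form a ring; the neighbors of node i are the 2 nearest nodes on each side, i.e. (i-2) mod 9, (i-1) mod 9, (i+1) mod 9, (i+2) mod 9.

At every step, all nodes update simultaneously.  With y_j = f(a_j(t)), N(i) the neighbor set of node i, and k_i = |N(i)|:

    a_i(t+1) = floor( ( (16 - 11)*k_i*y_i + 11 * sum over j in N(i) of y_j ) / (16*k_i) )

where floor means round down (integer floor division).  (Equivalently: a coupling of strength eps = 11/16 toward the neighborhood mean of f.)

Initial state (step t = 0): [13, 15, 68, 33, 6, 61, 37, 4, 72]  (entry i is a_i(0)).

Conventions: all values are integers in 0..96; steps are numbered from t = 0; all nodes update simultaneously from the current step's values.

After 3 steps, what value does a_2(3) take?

Answer: a_2(3) = 32

Derivation:
t=0: [13, 15, 68, 33, 6, 61, 37, 4, 72]
t=1: [28, 42, 37, 43, 39, 37, 36, 30, 37]
t=2: [80, 73, 74, 71, 76, 78, 82, 84, 81]
t=3: [43, 34, 32, 29, 36, 42, 49, 52, 48]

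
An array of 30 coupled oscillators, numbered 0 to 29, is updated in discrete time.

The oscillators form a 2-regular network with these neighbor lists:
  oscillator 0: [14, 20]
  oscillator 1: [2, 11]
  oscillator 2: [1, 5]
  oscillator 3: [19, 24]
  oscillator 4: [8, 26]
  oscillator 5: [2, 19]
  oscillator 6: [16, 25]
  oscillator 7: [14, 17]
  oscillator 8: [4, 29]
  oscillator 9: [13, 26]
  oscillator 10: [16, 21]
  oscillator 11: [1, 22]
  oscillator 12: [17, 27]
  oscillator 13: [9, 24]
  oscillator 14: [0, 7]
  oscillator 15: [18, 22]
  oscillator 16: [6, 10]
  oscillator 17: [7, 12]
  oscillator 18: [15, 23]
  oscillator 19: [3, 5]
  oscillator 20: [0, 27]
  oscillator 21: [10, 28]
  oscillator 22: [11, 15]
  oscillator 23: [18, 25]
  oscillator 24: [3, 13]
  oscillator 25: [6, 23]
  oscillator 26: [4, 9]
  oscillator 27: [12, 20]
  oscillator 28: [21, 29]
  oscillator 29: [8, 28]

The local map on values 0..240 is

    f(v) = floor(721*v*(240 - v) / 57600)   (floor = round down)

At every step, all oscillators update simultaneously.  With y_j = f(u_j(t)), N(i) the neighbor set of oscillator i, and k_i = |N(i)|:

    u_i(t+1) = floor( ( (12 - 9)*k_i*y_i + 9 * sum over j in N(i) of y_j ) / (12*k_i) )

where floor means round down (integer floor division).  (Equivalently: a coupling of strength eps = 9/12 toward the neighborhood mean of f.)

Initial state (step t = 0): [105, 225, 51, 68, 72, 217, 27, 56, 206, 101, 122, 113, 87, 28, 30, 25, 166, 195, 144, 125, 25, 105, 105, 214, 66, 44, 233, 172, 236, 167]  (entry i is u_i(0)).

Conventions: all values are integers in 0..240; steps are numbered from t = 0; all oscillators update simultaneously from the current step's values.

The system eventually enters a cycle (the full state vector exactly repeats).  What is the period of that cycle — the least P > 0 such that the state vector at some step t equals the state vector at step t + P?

Answer: 2
Key observation: The state at step 12, [171, 171, 171, 170, 167, 171, 170, 171, 167, 168, 168, 171, 171, 169, 171, 171, 169, 171, 171, 171, 171, 168, 171, 171, 170, 170, 167, 171, 167, 167], reappears at step 14 — and no state repeats earlier — so the cycle the system enters has period 2.

Derivation:
t=0: [105, 225, 51, 68, 72, 217, 27, 56, 206, 101, 122, 113, 87, 28, 30, 25, 166, 195, 144, 125, 25, 105, 105, 214, 66, 44, 233, 172, 236, 167]
t=1: [98, 122, 69, 157, 77, 127, 115, 102, 135, 79, 168, 126, 137, 137, 133, 148, 132, 137, 94, 122, 137, 115, 136, 122, 118, 79, 127, 123, 126, 74]
t=2: [176, 167, 171, 175, 172, 167, 171, 176, 160, 172, 171, 178, 177, 171, 175, 173, 168, 176, 174, 173, 176, 168, 175, 168, 172, 174, 163, 177, 169, 171]
t=3: [140, 144, 150, 144, 155, 147, 147, 140, 149, 150, 150, 144, 139, 146, 140, 143, 148, 139, 146, 146, 139, 149, 141, 145, 144, 147, 148, 139, 149, 153]
t=4: [175, 171, 171, 172, 168, 169, 170, 175, 166, 169, 169, 173, 175, 170, 175, 172, 169, 175, 172, 171, 175, 168, 173, 171, 172, 171, 167, 175, 167, 168]
t=5: [142, 146, 148, 146, 152, 147, 148, 142, 151, 150, 150, 145, 142, 148, 142, 145, 149, 142, 146, 147, 142, 151, 145, 146, 146, 147, 150, 142, 151, 152]
t=6: [174, 171, 170, 171, 167, 170, 170, 174, 167, 168, 168, 171, 174, 169, 174, 171, 169, 174, 171, 171, 174, 168, 172, 171, 170, 170, 167, 174, 167, 167]
t=7: [143, 147, 147, 147, 152, 147, 148, 143, 152, 151, 150, 146, 143, 149, 143, 146, 149, 143, 147, 147, 143, 151, 146, 147, 148, 147, 151, 143, 151, 152]
t=8: [173, 171, 171, 170, 167, 171, 170, 173, 167, 168, 168, 171, 173, 169, 173, 171, 169, 173, 171, 171, 173, 168, 171, 171, 170, 170, 167, 173, 167, 167]
t=9: [145, 147, 147, 147, 152, 147, 148, 145, 152, 151, 150, 147, 145, 149, 145, 147, 149, 145, 147, 147, 145, 151, 147, 147, 148, 147, 151, 145, 151, 152]
t=10: [172, 171, 171, 170, 167, 171, 170, 172, 167, 168, 168, 171, 172, 169, 172, 171, 169, 172, 171, 171, 172, 168, 171, 171, 170, 170, 167, 172, 167, 167]
t=11: [146, 147, 147, 147, 152, 147, 148, 146, 152, 151, 150, 147, 146, 149, 146, 147, 149, 146, 147, 147, 146, 151, 147, 147, 148, 147, 151, 146, 151, 152]
t=12: [171, 171, 171, 170, 167, 171, 170, 171, 167, 168, 168, 171, 171, 169, 171, 171, 169, 171, 171, 171, 171, 168, 171, 171, 170, 170, 167, 171, 167, 167]
t=13: [147, 147, 147, 147, 152, 147, 148, 147, 152, 151, 150, 147, 147, 149, 147, 147, 149, 147, 147, 147, 147, 151, 147, 147, 148, 147, 151, 147, 151, 152]
t=14: [171, 171, 171, 170, 167, 171, 170, 171, 167, 168, 168, 171, 171, 169, 171, 171, 169, 171, 171, 171, 171, 168, 171, 171, 170, 170, 167, 171, 167, 167]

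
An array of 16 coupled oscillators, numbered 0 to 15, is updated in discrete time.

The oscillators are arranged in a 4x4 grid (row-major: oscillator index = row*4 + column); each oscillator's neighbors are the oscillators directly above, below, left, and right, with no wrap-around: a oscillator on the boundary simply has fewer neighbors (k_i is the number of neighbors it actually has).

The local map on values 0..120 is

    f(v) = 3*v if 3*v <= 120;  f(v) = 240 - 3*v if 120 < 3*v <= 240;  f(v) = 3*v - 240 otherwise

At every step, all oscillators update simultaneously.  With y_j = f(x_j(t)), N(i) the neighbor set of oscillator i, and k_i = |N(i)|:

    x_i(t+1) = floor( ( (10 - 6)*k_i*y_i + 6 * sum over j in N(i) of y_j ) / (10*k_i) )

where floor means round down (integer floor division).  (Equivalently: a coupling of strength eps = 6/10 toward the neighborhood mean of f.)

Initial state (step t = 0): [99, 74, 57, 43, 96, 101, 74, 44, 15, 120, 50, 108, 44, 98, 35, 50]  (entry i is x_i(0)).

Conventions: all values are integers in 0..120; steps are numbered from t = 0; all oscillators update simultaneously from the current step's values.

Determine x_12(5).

Answer: x_12(5) = 75

Derivation:
t=0: [99, 74, 57, 43, 96, 101, 74, 44, 15, 120, 50, 108, 44, 98, 35, 50]
t=1: [42, 45, 57, 97, 52, 55, 56, 85, 73, 85, 85, 91, 72, 88, 88, 92]
t=2: [102, 93, 73, 45, 75, 71, 54, 37, 33, 26, 27, 26, 23, 22, 24, 31]
t=3: [42, 38, 52, 81, 44, 42, 67, 96, 72, 72, 78, 88, 77, 70, 76, 82]
t=4: [112, 108, 64, 40, 93, 88, 53, 32, 37, 35, 17, 21, 19, 21, 13, 13]
t=5: [75, 67, 76, 91, 61, 55, 65, 91, 84, 79, 63, 62, 75, 65, 46, 46]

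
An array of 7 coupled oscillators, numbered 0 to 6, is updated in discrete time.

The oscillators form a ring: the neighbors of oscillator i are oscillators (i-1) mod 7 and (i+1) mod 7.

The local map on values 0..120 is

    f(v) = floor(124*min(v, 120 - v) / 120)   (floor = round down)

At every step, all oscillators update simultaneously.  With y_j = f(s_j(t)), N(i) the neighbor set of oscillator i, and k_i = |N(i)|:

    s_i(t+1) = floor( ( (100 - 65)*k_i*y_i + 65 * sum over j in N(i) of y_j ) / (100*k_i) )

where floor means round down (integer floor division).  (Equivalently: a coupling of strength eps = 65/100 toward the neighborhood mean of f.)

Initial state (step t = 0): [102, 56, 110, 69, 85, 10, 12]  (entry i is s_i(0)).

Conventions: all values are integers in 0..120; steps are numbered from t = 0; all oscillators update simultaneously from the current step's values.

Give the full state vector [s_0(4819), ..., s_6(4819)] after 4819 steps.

Simulating step by step:
t=0: [102, 56, 110, 69, 85, 10, 12]
t=1: [28, 29, 38, 33, 32, 19, 13]
t=2: [23, 31, 34, 35, 28, 21, 19]
t=3: [24, 30, 34, 33, 28, 22, 20]
t=4: [24, 30, 33, 32, 28, 23, 21]
t=5: [25, 29, 32, 31, 28, 23, 22]
t=6: [25, 29, 31, 31, 27, 24, 23]
t=7: [25, 28, 31, 30, 27, 24, 23]
t=8: [25, 28, 30, 30, 27, 24, 23]
t=9: [25, 28, 30, 29, 27, 24, 23]
t=10: [25, 28, 29, 29, 26, 24, 23]
t=11: [25, 27, 28, 28, 26, 24, 23]
t=12: [25, 26, 27, 27, 26, 24, 23]
t=13: [24, 26, 26, 26, 25, 24, 23]
t=14: [24, 25, 26, 25, 25, 24, 23]
t=15: [24, 25, 25, 25, 24, 24, 23]
t=16: [24, 24, 25, 24, 24, 23, 23]
t=17: [23, 24, 24, 24, 23, 23, 23]
t=18: [23, 23, 24, 23, 23, 23, 23]
t=19: [23, 23, 23, 23, 23, 23, 23]
t=20: [23, 23, 23, 23, 23, 23, 23]

Answer: [23, 23, 23, 23, 23, 23, 23]
Key observation: The state at step 19, [23, 23, 23, 23, 23, 23, 23], reappears at step 20: the system is in a cycle of period 1 from step 19 on.  Therefore the state at step 4819 equals the state at step 19 + ((4819 - 19) mod 1) = 19, which is [23, 23, 23, 23, 23, 23, 23].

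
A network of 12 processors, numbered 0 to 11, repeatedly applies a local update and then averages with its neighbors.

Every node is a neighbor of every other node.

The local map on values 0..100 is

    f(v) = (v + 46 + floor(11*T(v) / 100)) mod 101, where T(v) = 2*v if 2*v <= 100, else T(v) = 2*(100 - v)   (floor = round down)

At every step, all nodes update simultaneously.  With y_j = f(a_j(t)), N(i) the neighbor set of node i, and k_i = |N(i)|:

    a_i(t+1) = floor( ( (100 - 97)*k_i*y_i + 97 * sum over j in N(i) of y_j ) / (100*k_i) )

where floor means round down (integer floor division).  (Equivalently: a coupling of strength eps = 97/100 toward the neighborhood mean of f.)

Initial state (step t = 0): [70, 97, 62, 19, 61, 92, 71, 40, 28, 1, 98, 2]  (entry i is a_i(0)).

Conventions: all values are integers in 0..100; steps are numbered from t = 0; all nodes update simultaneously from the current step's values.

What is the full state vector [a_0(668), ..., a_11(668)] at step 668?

Answer: [82, 82, 82, 82, 82, 82, 82, 82, 82, 82, 82, 82]
Key observation: The state at step 3, [30, 30, 30, 30, 30, 30, 30, 30, 30, 30, 30, 30], reappears at step 5: the system is in a cycle of period 2 from step 3 on.  Therefore the state at step 668 equals the state at step 3 + ((668 - 3) mod 2) = 4, which is [82, 82, 82, 82, 82, 82, 82, 82, 82, 82, 82, 82].

Derivation:
t=0: [70, 97, 62, 19, 61, 92, 71, 40, 28, 1, 98, 2]
t=1: [45, 44, 46, 42, 46, 44, 45, 41, 42, 44, 44, 44]
t=2: [81, 81, 86, 81, 86, 81, 81, 81, 81, 81, 81, 81]
t=3: [30, 30, 30, 30, 30, 30, 30, 30, 30, 30, 30, 30]
t=4: [82, 82, 82, 82, 82, 82, 82, 82, 82, 82, 82, 82]
t=5: [30, 30, 30, 30, 30, 30, 30, 30, 30, 30, 30, 30]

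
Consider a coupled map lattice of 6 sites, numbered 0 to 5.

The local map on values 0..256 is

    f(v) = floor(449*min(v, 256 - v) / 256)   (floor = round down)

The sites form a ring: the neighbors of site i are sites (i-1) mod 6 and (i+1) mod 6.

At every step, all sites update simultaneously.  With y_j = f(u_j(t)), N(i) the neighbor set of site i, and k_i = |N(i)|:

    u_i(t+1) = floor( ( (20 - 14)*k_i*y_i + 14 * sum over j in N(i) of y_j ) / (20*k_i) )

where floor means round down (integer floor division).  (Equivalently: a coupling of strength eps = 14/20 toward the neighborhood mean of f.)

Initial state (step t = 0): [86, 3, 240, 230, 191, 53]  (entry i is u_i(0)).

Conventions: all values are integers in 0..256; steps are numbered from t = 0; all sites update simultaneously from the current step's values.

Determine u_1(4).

Answer: u_1(4) = 154

Derivation:
t=0: [86, 3, 240, 230, 191, 53]
t=1: [78, 63, 25, 63, 82, 120]
t=2: [152, 95, 89, 98, 154, 160]
t=3: [171, 168, 164, 168, 172, 176]
t=4: [147, 154, 156, 154, 147, 145]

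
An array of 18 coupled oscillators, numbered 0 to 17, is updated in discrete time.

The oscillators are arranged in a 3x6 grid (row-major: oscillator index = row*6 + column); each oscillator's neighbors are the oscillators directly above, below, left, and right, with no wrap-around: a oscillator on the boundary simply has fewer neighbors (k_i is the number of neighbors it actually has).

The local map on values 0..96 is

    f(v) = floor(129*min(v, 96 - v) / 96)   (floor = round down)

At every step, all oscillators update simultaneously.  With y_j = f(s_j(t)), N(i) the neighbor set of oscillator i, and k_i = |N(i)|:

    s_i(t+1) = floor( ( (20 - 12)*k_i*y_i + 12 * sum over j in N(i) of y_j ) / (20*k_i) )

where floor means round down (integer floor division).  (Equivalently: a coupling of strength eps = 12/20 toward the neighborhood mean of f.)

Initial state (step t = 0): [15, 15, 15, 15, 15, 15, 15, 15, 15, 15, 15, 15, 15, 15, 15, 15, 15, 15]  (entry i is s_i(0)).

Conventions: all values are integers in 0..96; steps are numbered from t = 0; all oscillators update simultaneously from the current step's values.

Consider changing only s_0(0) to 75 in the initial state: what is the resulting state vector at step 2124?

Answer: [44, 45, 47, 48, 49, 49, 45, 46, 48, 49, 49, 49, 46, 47, 48, 49, 49, 49]
Key observation: The state at step 11, [63, 62, 60, 59, 59, 59, 62, 61, 59, 59, 59, 59, 61, 60, 59, 59, 59, 59], reappears at step 15: the system is in a cycle of period 4 from step 11 on.  Therefore the state at step 2124 equals the state at step 11 + ((2124 - 11) mod 4) = 12, which is [44, 45, 47, 48, 49, 49, 45, 46, 48, 49, 49, 49, 46, 47, 48, 49, 49, 49].

Derivation:
t=0: [75, 15, 15, 15, 15, 15, 15, 15, 15, 15, 15, 15, 15, 15, 15, 15, 15, 15]
t=1: [23, 21, 20, 20, 20, 20, 21, 20, 20, 20, 20, 20, 20, 20, 20, 20, 20, 20]
t=2: [28, 27, 26, 26, 26, 26, 27, 26, 26, 26, 26, 26, 26, 26, 26, 26, 26, 26]
t=3: [36, 35, 34, 34, 34, 34, 35, 34, 34, 34, 34, 34, 34, 34, 34, 34, 34, 34]
t=4: [47, 46, 45, 45, 45, 45, 46, 45, 45, 45, 45, 45, 45, 45, 45, 45, 45, 45]
t=5: [61, 61, 60, 60, 60, 60, 61, 60, 60, 60, 60, 60, 60, 60, 60, 60, 60, 60]
t=6: [47, 47, 47, 48, 48, 48, 47, 47, 48, 48, 48, 48, 47, 48, 48, 48, 48, 48]
t=7: [63, 63, 63, 63, 64, 64, 63, 63, 63, 64, 64, 64, 63, 63, 64, 64, 64, 64]
t=8: [44, 44, 44, 43, 43, 43, 44, 44, 43, 43, 43, 43, 44, 43, 43, 43, 43, 43]
t=9: [59, 59, 58, 57, 57, 57, 59, 58, 57, 57, 57, 57, 58, 57, 57, 57, 57, 57]
t=10: [49, 49, 51, 51, 52, 52, 49, 50, 51, 52, 52, 52, 50, 51, 52, 52, 52, 52]
t=11: [63, 62, 60, 59, 59, 59, 62, 61, 59, 59, 59, 59, 61, 60, 59, 59, 59, 59]
t=12: [44, 45, 47, 48, 49, 49, 45, 46, 48, 49, 49, 49, 46, 47, 48, 49, 49, 49]
t=13: [59, 60, 62, 63, 63, 63, 60, 61, 63, 63, 63, 63, 61, 62, 63, 63, 63, 63]
t=14: [48, 47, 45, 44, 44, 44, 47, 46, 44, 44, 44, 44, 46, 45, 44, 44, 44, 44]
t=15: [63, 62, 60, 59, 59, 59, 62, 61, 59, 59, 59, 59, 61, 60, 59, 59, 59, 59]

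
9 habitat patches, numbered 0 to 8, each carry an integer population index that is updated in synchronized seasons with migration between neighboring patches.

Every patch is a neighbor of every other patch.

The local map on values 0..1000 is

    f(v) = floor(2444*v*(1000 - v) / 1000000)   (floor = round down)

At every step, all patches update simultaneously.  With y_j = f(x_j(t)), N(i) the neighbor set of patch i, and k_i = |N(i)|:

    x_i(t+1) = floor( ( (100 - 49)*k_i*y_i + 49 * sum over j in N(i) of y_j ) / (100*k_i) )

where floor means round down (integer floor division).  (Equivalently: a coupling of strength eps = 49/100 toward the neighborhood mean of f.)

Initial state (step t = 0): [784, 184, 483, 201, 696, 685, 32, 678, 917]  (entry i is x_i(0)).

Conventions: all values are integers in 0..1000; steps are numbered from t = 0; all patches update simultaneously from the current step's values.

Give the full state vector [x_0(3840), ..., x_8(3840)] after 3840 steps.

Simulating step by step:
t=0: [784, 184, 483, 201, 696, 685, 32, 678, 917]
t=1: [406, 385, 495, 397, 453, 458, 255, 460, 305]
t=2: [580, 575, 589, 578, 587, 588, 524, 588, 548]
t=3: [595, 596, 594, 596, 594, 594, 602, 594, 600]
t=4: [587, 587, 588, 587, 588, 588, 586, 588, 587]
t=5: [592, 592, 592, 592, 592, 592, 592, 592, 592]
t=6: [590, 590, 590, 590, 590, 590, 590, 590, 590]
t=7: [591, 591, 591, 591, 591, 591, 591, 591, 591]
t=8: [590, 590, 590, 590, 590, 590, 590, 590, 590]

Answer: [590, 590, 590, 590, 590, 590, 590, 590, 590]
Key observation: The state at step 6, [590, 590, 590, 590, 590, 590, 590, 590, 590], reappears at step 8: the system is in a cycle of period 2 from step 6 on.  Therefore the state at step 3840 equals the state at step 6 + ((3840 - 6) mod 2) = 6, which is [590, 590, 590, 590, 590, 590, 590, 590, 590].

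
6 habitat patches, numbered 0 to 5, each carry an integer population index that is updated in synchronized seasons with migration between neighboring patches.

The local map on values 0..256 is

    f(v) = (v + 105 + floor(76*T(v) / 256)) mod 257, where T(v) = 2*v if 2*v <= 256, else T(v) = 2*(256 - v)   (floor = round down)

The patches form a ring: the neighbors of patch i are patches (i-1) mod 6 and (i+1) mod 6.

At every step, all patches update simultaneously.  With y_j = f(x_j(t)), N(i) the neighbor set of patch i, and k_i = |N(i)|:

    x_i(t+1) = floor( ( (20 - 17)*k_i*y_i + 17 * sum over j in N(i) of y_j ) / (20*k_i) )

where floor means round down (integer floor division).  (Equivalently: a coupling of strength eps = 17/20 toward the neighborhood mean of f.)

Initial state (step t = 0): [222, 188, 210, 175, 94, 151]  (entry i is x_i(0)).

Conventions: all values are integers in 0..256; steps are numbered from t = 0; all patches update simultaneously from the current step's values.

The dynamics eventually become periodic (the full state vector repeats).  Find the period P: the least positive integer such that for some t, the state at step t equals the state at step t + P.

Answer: 20
Key observation: The state at step 17, [101, 101, 101, 101, 101, 101], reappears at step 37 — and no state repeats earlier — so the cycle the system enters has period 20.

Derivation:
t=0: [222, 188, 210, 175, 94, 151]
t=1: [71, 85, 75, 154, 94, 155]
t=2: [161, 223, 161, 212, 90, 209]
t=3: [83, 68, 84, 145, 109, 145]
t=4: [150, 233, 150, 118, 52, 118]
t=5: [64, 65, 64, 110, 58, 110]
t=6: [129, 207, 129, 175, 49, 175]
t=7: [73, 56, 73, 110, 87, 110]
t=8: [125, 216, 125, 200, 56, 200]
t=9: [78, 53, 78, 114, 97, 114]
t=10: [127, 223, 127, 102, 24, 102]
t=11: [50, 56, 50, 83, 29, 83]
t=12: [210, 185, 210, 177, 224, 177]
t=13: [74, 83, 74, 85, 74, 85]
t=14: [236, 224, 236, 224, 237, 224]
t=15: [91, 94, 91, 94, 91, 94]
t=16: [253, 250, 253, 250, 253, 250]
t=17: [101, 101, 101, 101, 101, 101]
t=18: [8, 8, 8, 8, 8, 8]
t=19: [117, 117, 117, 117, 117, 117]
t=20: [34, 34, 34, 34, 34, 34]
t=21: [159, 159, 159, 159, 159, 159]
t=22: [64, 64, 64, 64, 64, 64]
t=23: [207, 207, 207, 207, 207, 207]
t=24: [84, 84, 84, 84, 84, 84]
t=25: [238, 238, 238, 238, 238, 238]
t=26: [96, 96, 96, 96, 96, 96]
t=27: [1, 1, 1, 1, 1, 1]
t=28: [106, 106, 106, 106, 106, 106]
t=29: [16, 16, 16, 16, 16, 16]
t=30: [130, 130, 130, 130, 130, 130]
t=31: [52, 52, 52, 52, 52, 52]
t=32: [187, 187, 187, 187, 187, 187]
t=33: [75, 75, 75, 75, 75, 75]
t=34: [224, 224, 224, 224, 224, 224]
t=35: [91, 91, 91, 91, 91, 91]
t=36: [250, 250, 250, 250, 250, 250]
t=37: [101, 101, 101, 101, 101, 101]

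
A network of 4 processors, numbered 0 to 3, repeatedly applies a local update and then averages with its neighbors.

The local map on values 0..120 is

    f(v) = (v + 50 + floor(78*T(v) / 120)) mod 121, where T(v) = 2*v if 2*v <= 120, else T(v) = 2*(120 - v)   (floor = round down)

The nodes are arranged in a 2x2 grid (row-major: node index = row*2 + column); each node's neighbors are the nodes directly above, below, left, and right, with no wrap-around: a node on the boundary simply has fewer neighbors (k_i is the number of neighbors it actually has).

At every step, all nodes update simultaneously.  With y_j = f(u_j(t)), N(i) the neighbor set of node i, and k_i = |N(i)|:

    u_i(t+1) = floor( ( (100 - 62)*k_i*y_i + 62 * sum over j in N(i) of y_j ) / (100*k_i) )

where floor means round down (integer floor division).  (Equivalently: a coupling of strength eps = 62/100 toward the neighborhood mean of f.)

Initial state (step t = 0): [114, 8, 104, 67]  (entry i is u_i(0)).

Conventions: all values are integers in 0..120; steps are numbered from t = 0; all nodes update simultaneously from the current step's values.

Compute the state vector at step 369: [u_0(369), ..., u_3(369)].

Answer: [65, 65, 65, 65]
Key observation: The state at step 4, [65, 65, 65, 65], reappears at step 5: the system is in a cycle of period 1 from step 4 on.  Therefore the state at step 369 equals the state at step 4 + ((369 - 4) mod 1) = 4, which is [65, 65, 65, 65].

Derivation:
t=0: [114, 8, 104, 67]
t=1: [56, 61, 55, 61]
t=2: [59, 63, 59, 62]
t=3: [64, 65, 64, 65]
t=4: [65, 65, 65, 65]
t=5: [65, 65, 65, 65]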